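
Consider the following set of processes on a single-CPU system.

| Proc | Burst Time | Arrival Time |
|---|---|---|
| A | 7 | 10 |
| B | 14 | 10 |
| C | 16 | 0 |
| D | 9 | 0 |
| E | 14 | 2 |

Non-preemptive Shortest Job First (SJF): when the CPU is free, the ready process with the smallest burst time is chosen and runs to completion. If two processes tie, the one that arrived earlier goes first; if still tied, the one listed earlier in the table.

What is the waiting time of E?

7

Schedule: | D 0-9 | E 9-23 | A 23-30 | B 30-44 | C 44-60 |
Completion: A=30  B=44  C=60  D=9  E=23
Turnaround (C−A): A=20  B=34  C=60  D=9  E=21
Waiting(E) = turnaround − burst = 21 − 14 = 7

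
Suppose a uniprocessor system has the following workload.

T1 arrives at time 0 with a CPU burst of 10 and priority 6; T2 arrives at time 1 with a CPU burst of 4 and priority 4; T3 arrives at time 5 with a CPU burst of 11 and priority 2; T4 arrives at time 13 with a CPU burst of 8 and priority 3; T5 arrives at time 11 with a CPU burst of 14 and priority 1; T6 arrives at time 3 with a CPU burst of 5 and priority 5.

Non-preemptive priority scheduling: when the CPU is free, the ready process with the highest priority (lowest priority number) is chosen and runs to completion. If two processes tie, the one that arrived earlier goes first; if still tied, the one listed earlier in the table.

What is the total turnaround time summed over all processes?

175

Schedule: | T1 0-10 | T3 10-21 | T5 21-35 | T4 35-43 | T2 43-47 | T6 47-52 |
Completion: T1=10  T2=47  T3=21  T4=43  T5=35  T6=52
Turnaround (C−A): T1=10  T2=46  T3=16  T4=30  T5=24  T6=49
Turnaround = completion − arrival: T1=10, T2=46, T3=16, T4=30, T5=24, T6=49
Total turnaround = 10 + 46 + 16 + 30 + 24 + 49 = 175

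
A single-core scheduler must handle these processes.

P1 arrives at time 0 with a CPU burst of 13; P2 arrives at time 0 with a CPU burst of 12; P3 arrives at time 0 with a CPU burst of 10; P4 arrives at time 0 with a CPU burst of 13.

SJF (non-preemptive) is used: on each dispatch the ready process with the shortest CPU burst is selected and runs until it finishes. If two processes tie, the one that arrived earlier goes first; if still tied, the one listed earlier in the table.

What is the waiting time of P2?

10

Timeline: | P3 0-10 | P2 10-22 | P1 22-35 | P4 35-48 |
Completion: P1=35  P2=22  P3=10  P4=48
Turnaround (C−A): P1=35  P2=22  P3=10  P4=48
Waiting(P2) = turnaround − burst = 22 − 12 = 10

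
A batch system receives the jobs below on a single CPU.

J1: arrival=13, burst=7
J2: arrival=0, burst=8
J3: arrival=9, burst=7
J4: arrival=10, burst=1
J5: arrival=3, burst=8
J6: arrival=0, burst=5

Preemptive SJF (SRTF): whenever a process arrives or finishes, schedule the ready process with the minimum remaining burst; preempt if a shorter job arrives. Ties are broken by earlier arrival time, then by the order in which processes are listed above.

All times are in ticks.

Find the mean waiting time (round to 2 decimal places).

7.33

Timeline: | J6 0-5 | J2 5-10 | J4 10-11 | J2 11-14 | J3 14-21 | J1 21-28 | J5 28-36 |
Completion: J1=28  J2=14  J3=21  J4=11  J5=36  J6=5
Turnaround (C−A): J1=15  J2=14  J3=12  J4=1  J5=33  J6=5
Waiting times: J1=8, J2=6, J3=5, J4=0, J5=25, J6=0
Average waiting = (8+6+5+0+25+0) / 6 = 44/6 = 7.33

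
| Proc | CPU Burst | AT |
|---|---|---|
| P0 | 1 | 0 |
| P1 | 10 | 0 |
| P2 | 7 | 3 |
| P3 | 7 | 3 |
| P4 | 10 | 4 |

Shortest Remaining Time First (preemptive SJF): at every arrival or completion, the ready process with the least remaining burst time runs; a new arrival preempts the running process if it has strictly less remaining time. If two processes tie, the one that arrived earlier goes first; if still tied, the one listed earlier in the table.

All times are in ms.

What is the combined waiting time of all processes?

Timeline: | P0 0-1 | P1 1-3 | P2 3-10 | P3 10-17 | P1 17-25 | P4 25-35 |
Completion: P0=1  P1=25  P2=10  P3=17  P4=35
Waiting = turnaround − burst: P0=0, P1=15, P2=0, P3=7, P4=21
Total waiting = 0 + 15 + 0 + 7 + 21 = 43

43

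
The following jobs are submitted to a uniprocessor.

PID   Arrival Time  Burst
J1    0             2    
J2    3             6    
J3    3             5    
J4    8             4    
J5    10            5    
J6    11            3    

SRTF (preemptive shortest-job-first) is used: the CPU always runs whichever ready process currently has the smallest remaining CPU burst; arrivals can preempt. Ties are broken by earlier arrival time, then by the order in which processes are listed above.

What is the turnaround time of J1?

2

Gantt: | J1 0-2 | idle 2-3 | J3 3-8 | J4 8-12 | J6 12-15 | J5 15-20 | J2 20-26 |
Completion: J1=2  J2=26  J3=8  J4=12  J5=20  J6=15
Turnaround(J1) = completion − arrival = 2 − 0 = 2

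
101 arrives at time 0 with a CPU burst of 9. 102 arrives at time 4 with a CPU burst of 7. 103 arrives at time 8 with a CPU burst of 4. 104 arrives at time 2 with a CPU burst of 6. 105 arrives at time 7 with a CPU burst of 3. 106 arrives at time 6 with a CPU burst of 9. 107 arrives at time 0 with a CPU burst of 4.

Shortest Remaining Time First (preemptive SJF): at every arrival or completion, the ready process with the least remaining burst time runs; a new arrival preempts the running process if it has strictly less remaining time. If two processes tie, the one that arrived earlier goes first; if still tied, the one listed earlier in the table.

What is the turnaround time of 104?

Timeline: | 107 0-4 | 104 4-10 | 105 10-13 | 103 13-17 | 102 17-24 | 101 24-33 | 106 33-42 |
Completion: 101=33  102=24  103=17  104=10  105=13  106=42  107=4
Turnaround (C−A): 101=33  102=20  103=9  104=8  105=6  106=36  107=4
Turnaround(104) = completion − arrival = 10 − 2 = 8

8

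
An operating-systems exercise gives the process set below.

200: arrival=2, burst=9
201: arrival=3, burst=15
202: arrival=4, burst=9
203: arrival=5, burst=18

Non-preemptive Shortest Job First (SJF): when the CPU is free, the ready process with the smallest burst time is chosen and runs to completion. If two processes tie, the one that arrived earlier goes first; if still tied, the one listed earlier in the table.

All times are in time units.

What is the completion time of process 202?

20

Timeline: | idle 0-2 | 200 2-11 | 202 11-20 | 201 20-35 | 203 35-53 |
Completion: 200=11  201=35  202=20  203=53
Turnaround (C−A): 200=9  201=32  202=16  203=48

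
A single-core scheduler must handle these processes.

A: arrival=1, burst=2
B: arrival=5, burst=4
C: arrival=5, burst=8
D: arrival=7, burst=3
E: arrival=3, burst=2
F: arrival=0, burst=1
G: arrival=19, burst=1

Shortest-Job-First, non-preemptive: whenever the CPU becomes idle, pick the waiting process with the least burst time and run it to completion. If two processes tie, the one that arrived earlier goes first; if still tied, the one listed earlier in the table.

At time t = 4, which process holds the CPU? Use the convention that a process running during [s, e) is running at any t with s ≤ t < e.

E

Schedule: | F 0-1 | A 1-3 | E 3-5 | B 5-9 | D 9-12 | C 12-20 | G 20-21 |
Completion: A=3  B=9  C=20  D=12  E=5  F=1  G=21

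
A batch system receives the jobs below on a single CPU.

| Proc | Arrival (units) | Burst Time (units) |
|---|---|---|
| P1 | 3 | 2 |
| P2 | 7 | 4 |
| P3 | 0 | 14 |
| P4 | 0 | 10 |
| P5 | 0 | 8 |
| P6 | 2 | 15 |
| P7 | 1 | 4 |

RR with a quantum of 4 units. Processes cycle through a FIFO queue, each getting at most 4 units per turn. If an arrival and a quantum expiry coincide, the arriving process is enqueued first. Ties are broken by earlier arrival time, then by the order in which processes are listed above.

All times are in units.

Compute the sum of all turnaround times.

Gantt: | P3 0-4 | P4 4-8 | P5 8-12 | P7 12-16 | P6 16-20 | P1 20-22 | P3 22-26 | P2 26-30 | P4 30-34 | P5 34-38 | P6 38-42 | P3 42-46 | P4 46-48 | P6 48-52 | P3 52-54 | P6 54-57 |
Completion: P1=22  P2=30  P3=54  P4=48  P5=38  P6=57  P7=16
Turnaround = completion − arrival: P1=19, P2=23, P3=54, P4=48, P5=38, P6=55, P7=15
Total turnaround = 19 + 23 + 54 + 48 + 38 + 55 + 15 = 252

252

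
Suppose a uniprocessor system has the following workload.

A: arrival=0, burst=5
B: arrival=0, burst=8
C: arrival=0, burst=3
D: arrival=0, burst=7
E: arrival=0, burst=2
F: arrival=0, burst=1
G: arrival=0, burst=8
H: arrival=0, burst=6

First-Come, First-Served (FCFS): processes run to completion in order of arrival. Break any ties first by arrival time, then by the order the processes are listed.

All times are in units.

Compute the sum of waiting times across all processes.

Gantt: | A 0-5 | B 5-13 | C 13-16 | D 16-23 | E 23-25 | F 25-26 | G 26-34 | H 34-40 |
Completion: A=5  B=13  C=16  D=23  E=25  F=26  G=34  H=40
Waiting = turnaround − burst: A=0, B=5, C=13, D=16, E=23, F=25, G=26, H=34
Total waiting = 0 + 5 + 13 + 16 + 23 + 25 + 26 + 34 = 142

142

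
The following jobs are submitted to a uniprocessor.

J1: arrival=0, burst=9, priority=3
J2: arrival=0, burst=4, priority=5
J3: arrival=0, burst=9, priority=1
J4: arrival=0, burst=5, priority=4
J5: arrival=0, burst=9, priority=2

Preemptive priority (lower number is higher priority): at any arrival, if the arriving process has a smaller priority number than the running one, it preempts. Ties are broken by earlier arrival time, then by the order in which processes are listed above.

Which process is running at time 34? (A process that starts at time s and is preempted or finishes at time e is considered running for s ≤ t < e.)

J2

Gantt: | J3 0-9 | J5 9-18 | J1 18-27 | J4 27-32 | J2 32-36 |
Completion: J1=27  J2=36  J3=9  J4=32  J5=18
Turnaround (C−A): J1=27  J2=36  J3=9  J4=32  J5=18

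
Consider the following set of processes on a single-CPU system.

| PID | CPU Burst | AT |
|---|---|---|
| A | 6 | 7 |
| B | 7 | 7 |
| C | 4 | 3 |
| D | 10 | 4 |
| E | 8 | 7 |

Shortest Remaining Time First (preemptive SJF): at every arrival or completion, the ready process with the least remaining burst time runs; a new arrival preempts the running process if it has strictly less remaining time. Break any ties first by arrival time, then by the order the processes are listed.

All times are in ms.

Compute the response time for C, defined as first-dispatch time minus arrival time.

Schedule: | idle 0-3 | C 3-7 | A 7-13 | B 13-20 | E 20-28 | D 28-38 |
Completion: A=13  B=20  C=7  D=38  E=28
Turnaround (C−A): A=6  B=13  C=4  D=34  E=21
Response(C) = first start − arrival = 3 − 3 = 0

0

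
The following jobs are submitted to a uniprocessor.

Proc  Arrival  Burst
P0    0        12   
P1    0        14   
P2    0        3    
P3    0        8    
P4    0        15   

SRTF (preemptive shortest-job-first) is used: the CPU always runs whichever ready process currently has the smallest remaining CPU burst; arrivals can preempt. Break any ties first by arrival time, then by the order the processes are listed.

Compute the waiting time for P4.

37

Schedule: | P2 0-3 | P3 3-11 | P0 11-23 | P1 23-37 | P4 37-52 |
Completion: P0=23  P1=37  P2=3  P3=11  P4=52
Turnaround (C−A): P0=23  P1=37  P2=3  P3=11  P4=52
Waiting(P4) = turnaround − burst = 52 − 15 = 37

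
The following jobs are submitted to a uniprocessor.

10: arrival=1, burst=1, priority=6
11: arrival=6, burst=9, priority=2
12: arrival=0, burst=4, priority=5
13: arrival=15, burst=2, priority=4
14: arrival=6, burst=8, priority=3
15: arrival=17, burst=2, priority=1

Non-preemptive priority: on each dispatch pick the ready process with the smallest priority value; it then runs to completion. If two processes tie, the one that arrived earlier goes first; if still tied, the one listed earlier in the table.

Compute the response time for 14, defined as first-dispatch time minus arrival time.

Schedule: | 12 0-4 | 10 4-5 | idle 5-6 | 11 6-15 | 14 15-23 | 15 23-25 | 13 25-27 |
Completion: 10=5  11=15  12=4  13=27  14=23  15=25
Response(14) = first start − arrival = 15 − 6 = 9

9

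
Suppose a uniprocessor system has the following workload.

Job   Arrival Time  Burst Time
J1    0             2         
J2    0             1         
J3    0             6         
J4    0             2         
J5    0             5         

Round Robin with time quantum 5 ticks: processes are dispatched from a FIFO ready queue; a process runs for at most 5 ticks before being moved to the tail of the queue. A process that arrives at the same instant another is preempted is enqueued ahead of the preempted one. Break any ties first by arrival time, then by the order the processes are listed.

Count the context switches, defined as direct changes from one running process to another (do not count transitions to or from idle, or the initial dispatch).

Schedule: | J1 0-2 | J2 2-3 | J3 3-8 | J4 8-10 | J5 10-15 | J3 15-16 |
Completion: J1=2  J2=3  J3=16  J4=10  J5=15
Turnaround (C−A): J1=2  J2=3  J3=16  J4=10  J5=15

5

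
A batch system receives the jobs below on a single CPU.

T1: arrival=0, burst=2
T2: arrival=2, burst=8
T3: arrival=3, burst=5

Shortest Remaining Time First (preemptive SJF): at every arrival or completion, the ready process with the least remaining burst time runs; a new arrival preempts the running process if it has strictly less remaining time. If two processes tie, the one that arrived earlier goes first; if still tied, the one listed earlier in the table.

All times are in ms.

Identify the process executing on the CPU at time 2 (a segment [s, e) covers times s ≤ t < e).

T2

Schedule: | T1 0-2 | T2 2-3 | T3 3-8 | T2 8-15 |
Completion: T1=2  T2=15  T3=8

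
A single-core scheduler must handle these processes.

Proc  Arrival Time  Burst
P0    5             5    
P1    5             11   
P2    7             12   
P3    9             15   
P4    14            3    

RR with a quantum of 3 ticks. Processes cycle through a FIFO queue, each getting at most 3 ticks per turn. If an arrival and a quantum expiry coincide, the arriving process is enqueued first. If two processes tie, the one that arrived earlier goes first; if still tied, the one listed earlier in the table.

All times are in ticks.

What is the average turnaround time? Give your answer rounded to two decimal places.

Gantt: | idle 0-5 | P0 5-8 | P1 8-11 | P2 11-14 | P0 14-16 | P3 16-19 | P1 19-22 | P4 22-25 | P2 25-28 | P3 28-31 | P1 31-34 | P2 34-37 | P3 37-40 | P1 40-42 | P2 42-45 | P3 45-51 |
Completion: P0=16  P1=42  P2=45  P3=51  P4=25
Turnaround times: P0=11, P1=37, P2=38, P3=42, P4=11
Average turnaround = (11+37+38+42+11) / 5 = 139/5 = 27.80

27.80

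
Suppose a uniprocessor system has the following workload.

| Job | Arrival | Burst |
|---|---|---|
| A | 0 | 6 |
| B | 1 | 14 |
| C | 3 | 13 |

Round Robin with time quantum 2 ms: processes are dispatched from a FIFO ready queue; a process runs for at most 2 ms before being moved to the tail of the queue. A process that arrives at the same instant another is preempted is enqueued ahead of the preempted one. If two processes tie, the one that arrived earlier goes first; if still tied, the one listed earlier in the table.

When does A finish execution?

Gantt: | A 0-2 | B 2-4 | A 4-6 | C 6-8 | B 8-10 | A 10-12 | C 12-14 | B 14-16 | C 16-18 | B 18-20 | C 20-22 | B 22-24 | C 24-26 | B 26-28 | C 28-30 | B 30-32 | C 32-33 |
Completion: A=12  B=32  C=33
Turnaround (C−A): A=12  B=31  C=30

12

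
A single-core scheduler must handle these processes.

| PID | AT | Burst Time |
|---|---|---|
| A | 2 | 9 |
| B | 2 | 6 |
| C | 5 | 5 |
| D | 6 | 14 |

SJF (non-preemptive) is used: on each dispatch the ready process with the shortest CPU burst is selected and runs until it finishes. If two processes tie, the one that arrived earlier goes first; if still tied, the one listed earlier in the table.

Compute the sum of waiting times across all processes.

30

Gantt: | idle 0-2 | B 2-8 | C 8-13 | A 13-22 | D 22-36 |
Completion: A=22  B=8  C=13  D=36
Turnaround (C−A): A=20  B=6  C=8  D=30
Waiting = turnaround − burst: A=11, B=0, C=3, D=16
Total waiting = 11 + 0 + 3 + 16 = 30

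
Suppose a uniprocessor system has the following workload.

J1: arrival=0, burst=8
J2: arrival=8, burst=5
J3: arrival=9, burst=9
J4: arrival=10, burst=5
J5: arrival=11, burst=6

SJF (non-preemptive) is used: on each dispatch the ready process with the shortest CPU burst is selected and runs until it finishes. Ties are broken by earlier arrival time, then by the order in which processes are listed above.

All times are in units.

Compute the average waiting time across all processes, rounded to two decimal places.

5.00

Gantt: | J1 0-8 | J2 8-13 | J4 13-18 | J5 18-24 | J3 24-33 |
Completion: J1=8  J2=13  J3=33  J4=18  J5=24
Turnaround (C−A): J1=8  J2=5  J3=24  J4=8  J5=13
Waiting times: J1=0, J2=0, J3=15, J4=3, J5=7
Average waiting = (0+0+15+3+7) / 5 = 25/5 = 5.00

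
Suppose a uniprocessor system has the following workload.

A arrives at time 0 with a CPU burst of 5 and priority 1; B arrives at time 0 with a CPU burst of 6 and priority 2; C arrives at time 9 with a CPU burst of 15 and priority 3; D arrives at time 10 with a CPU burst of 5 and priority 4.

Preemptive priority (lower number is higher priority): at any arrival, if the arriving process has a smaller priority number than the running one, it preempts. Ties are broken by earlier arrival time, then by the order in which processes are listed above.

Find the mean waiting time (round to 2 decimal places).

Schedule: | A 0-5 | B 5-11 | C 11-26 | D 26-31 |
Completion: A=5  B=11  C=26  D=31
Turnaround (C−A): A=5  B=11  C=17  D=21
Waiting times: A=0, B=5, C=2, D=16
Average waiting = (0+5+2+16) / 4 = 23/4 = 5.75

5.75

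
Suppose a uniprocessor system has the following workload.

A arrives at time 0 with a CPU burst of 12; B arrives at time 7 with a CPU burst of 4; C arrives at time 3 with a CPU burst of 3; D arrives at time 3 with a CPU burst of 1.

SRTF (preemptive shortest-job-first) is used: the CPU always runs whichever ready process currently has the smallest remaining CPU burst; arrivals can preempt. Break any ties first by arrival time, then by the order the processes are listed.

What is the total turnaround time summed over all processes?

Timeline: | A 0-3 | D 3-4 | C 4-7 | B 7-11 | A 11-20 |
Completion: A=20  B=11  C=7  D=4
Turnaround = completion − arrival: A=20, B=4, C=4, D=1
Total turnaround = 20 + 4 + 4 + 1 = 29

29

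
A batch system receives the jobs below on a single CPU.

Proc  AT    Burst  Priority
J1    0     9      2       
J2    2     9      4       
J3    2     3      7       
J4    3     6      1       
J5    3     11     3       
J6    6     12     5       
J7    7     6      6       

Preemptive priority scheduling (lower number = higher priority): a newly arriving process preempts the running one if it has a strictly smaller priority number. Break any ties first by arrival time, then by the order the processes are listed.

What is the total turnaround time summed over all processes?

Schedule: | J1 0-3 | J4 3-9 | J1 9-15 | J5 15-26 | J2 26-35 | J6 35-47 | J7 47-53 | J3 53-56 |
Completion: J1=15  J2=35  J3=56  J4=9  J5=26  J6=47  J7=53
Turnaround = completion − arrival: J1=15, J2=33, J3=54, J4=6, J5=23, J6=41, J7=46
Total turnaround = 15 + 33 + 54 + 6 + 23 + 41 + 46 = 218

218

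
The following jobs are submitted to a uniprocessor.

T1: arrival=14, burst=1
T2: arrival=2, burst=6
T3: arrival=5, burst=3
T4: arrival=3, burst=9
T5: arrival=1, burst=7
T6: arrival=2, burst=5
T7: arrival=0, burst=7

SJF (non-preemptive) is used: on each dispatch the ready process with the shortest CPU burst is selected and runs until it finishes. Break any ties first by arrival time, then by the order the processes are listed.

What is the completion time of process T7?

Timeline: | T7 0-7 | T3 7-10 | T6 10-15 | T1 15-16 | T2 16-22 | T5 22-29 | T4 29-38 |
Completion: T1=16  T2=22  T3=10  T4=38  T5=29  T6=15  T7=7

7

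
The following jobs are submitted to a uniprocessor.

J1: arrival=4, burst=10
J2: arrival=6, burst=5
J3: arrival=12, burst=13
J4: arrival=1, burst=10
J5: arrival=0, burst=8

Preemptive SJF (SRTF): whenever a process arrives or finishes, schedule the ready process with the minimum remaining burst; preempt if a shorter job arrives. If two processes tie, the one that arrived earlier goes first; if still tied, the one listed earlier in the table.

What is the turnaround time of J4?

22

Gantt: | J5 0-8 | J2 8-13 | J4 13-23 | J1 23-33 | J3 33-46 |
Completion: J1=33  J2=13  J3=46  J4=23  J5=8
Turnaround(J4) = completion − arrival = 23 − 1 = 22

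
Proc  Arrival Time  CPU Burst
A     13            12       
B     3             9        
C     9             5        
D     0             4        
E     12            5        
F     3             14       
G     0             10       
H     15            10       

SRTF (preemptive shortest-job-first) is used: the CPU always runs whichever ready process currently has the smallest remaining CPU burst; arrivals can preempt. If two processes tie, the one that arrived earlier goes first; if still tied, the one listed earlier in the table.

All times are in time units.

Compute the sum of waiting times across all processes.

Schedule: | D 0-4 | B 4-13 | C 13-18 | E 18-23 | G 23-33 | H 33-43 | A 43-55 | F 55-69 |
Completion: A=55  B=13  C=18  D=4  E=23  F=69  G=33  H=43
Waiting = turnaround − burst: A=30, B=1, C=4, D=0, E=6, F=52, G=23, H=18
Total waiting = 30 + 1 + 4 + 0 + 6 + 52 + 23 + 18 = 134

134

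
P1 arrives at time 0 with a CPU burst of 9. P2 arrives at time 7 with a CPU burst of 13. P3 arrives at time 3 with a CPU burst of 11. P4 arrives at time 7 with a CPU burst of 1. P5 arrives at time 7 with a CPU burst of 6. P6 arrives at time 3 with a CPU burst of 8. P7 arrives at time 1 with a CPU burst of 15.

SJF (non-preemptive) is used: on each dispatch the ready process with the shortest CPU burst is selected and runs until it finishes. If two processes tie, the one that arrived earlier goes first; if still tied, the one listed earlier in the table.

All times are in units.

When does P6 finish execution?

24

Schedule: | P1 0-9 | P4 9-10 | P5 10-16 | P6 16-24 | P3 24-35 | P2 35-48 | P7 48-63 |
Completion: P1=9  P2=48  P3=35  P4=10  P5=16  P6=24  P7=63
Turnaround (C−A): P1=9  P2=41  P3=32  P4=3  P5=9  P6=21  P7=62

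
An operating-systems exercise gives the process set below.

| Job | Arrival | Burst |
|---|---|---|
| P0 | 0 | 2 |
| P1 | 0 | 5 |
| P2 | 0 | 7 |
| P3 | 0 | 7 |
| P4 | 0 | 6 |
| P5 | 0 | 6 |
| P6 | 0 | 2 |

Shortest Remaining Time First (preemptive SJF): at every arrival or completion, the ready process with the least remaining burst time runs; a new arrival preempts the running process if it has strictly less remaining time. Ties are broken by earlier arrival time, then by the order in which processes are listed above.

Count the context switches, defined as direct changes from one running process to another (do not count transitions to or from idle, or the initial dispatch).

Schedule: | P0 0-2 | P6 2-4 | P1 4-9 | P4 9-15 | P5 15-21 | P2 21-28 | P3 28-35 |
Completion: P0=2  P1=9  P2=28  P3=35  P4=15  P5=21  P6=4
Turnaround (C−A): P0=2  P1=9  P2=28  P3=35  P4=15  P5=21  P6=4

6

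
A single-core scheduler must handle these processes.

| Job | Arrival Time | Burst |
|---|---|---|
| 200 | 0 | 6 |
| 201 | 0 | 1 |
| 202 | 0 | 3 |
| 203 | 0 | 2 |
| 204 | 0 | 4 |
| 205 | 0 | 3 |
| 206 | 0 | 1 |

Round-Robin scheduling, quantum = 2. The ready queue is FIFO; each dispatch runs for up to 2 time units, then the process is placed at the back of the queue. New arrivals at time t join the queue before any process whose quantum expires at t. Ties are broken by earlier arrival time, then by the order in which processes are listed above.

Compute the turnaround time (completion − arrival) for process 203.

7

Schedule: | 200 0-2 | 201 2-3 | 202 3-5 | 203 5-7 | 204 7-9 | 205 9-11 | 206 11-12 | 200 12-14 | 202 14-15 | 204 15-17 | 205 17-18 | 200 18-20 |
Completion: 200=20  201=3  202=15  203=7  204=17  205=18  206=12
Turnaround (C−A): 200=20  201=3  202=15  203=7  204=17  205=18  206=12
Turnaround(203) = completion − arrival = 7 − 0 = 7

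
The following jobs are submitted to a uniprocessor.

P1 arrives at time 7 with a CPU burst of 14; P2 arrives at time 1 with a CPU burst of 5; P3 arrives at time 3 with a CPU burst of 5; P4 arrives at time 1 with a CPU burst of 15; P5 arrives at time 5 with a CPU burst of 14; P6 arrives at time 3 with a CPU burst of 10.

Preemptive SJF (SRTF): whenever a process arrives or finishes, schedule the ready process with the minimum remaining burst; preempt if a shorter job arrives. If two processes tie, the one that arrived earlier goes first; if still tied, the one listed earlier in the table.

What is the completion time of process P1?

Timeline: | idle 0-1 | P2 1-6 | P3 6-11 | P6 11-21 | P5 21-35 | P1 35-49 | P4 49-64 |
Completion: P1=49  P2=6  P3=11  P4=64  P5=35  P6=21

49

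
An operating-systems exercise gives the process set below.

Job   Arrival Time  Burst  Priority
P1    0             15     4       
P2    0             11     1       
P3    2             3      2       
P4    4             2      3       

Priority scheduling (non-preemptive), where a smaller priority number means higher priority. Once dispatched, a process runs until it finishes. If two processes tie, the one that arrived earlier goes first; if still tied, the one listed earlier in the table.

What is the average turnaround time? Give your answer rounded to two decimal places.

Timeline: | P2 0-11 | P3 11-14 | P4 14-16 | P1 16-31 |
Completion: P1=31  P2=11  P3=14  P4=16
Turnaround times: P1=31, P2=11, P3=12, P4=12
Average turnaround = (31+11+12+12) / 4 = 66/4 = 16.50

16.50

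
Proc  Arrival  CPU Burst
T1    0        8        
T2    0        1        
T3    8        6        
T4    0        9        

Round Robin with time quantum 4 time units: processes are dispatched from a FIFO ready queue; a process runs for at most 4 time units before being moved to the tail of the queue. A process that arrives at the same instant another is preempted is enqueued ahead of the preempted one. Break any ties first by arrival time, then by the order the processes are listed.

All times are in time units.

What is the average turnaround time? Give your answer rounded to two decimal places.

14.25

Schedule: | T1 0-4 | T2 4-5 | T4 5-9 | T1 9-13 | T3 13-17 | T4 17-21 | T3 21-23 | T4 23-24 |
Completion: T1=13  T2=5  T3=23  T4=24
Turnaround (C−A): T1=13  T2=5  T3=15  T4=24
Turnaround times: T1=13, T2=5, T3=15, T4=24
Average turnaround = (13+5+15+24) / 4 = 57/4 = 14.25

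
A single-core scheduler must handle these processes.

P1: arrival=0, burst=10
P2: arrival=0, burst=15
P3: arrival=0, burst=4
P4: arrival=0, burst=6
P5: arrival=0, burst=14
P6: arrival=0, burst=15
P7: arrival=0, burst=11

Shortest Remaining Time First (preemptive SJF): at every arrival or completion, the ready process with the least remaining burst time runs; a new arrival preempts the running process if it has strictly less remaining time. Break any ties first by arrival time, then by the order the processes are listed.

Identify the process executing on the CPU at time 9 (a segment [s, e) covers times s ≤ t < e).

Schedule: | P3 0-4 | P4 4-10 | P1 10-20 | P7 20-31 | P5 31-45 | P2 45-60 | P6 60-75 |
Completion: P1=20  P2=60  P3=4  P4=10  P5=45  P6=75  P7=31

P4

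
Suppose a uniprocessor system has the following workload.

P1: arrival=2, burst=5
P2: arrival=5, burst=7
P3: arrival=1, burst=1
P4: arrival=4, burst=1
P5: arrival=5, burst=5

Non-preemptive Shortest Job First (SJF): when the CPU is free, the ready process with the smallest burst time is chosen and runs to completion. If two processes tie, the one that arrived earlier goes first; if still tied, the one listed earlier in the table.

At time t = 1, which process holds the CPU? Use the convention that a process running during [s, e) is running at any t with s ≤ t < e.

Timeline: | idle 0-1 | P3 1-2 | P1 2-7 | P4 7-8 | P5 8-13 | P2 13-20 |
Completion: P1=7  P2=20  P3=2  P4=8  P5=13

P3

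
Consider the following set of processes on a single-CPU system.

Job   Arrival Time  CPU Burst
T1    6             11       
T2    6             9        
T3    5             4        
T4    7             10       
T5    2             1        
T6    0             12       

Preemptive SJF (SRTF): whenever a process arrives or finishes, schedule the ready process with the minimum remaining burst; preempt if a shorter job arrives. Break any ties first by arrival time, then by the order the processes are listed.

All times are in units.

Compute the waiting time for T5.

0

Timeline: | T6 0-2 | T5 2-3 | T6 3-5 | T3 5-9 | T6 9-17 | T2 17-26 | T4 26-36 | T1 36-47 |
Completion: T1=47  T2=26  T3=9  T4=36  T5=3  T6=17
Turnaround (C−A): T1=41  T2=20  T3=4  T4=29  T5=1  T6=17
Waiting(T5) = turnaround − burst = 1 − 1 = 0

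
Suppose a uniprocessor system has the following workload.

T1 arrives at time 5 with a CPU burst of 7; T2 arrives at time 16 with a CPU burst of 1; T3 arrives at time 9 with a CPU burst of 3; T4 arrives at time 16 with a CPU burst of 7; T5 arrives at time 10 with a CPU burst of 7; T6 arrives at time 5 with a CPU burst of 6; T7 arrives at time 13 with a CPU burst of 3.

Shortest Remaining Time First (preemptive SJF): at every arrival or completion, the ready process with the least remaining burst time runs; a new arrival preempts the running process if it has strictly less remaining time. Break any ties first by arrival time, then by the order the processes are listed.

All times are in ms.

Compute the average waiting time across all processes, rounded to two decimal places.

6.86

Timeline: | idle 0-5 | T6 5-11 | T3 11-14 | T7 14-17 | T2 17-18 | T1 18-25 | T5 25-32 | T4 32-39 |
Completion: T1=25  T2=18  T3=14  T4=39  T5=32  T6=11  T7=17
Waiting times: T1=13, T2=1, T3=2, T4=16, T5=15, T6=0, T7=1
Average waiting = (13+1+2+16+15+0+1) / 7 = 48/7 = 6.86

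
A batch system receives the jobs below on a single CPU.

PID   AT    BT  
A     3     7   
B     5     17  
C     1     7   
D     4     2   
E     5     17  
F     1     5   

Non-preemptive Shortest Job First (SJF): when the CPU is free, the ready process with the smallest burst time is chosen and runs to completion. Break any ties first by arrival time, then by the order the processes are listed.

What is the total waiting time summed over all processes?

72

Timeline: | idle 0-1 | F 1-6 | D 6-8 | C 8-15 | A 15-22 | B 22-39 | E 39-56 |
Completion: A=22  B=39  C=15  D=8  E=56  F=6
Turnaround (C−A): A=19  B=34  C=14  D=4  E=51  F=5
Waiting = turnaround − burst: A=12, B=17, C=7, D=2, E=34, F=0
Total waiting = 12 + 17 + 7 + 2 + 34 + 0 = 72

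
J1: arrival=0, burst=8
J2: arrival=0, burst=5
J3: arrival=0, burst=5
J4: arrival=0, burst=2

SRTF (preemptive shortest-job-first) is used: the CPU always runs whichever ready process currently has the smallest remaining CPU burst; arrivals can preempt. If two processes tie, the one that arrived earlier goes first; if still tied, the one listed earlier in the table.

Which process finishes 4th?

Timeline: | J4 0-2 | J2 2-7 | J3 7-12 | J1 12-20 |
Completion: J1=20  J2=7  J3=12  J4=2
Turnaround (C−A): J1=20  J2=7  J3=12  J4=2
Finish order: J4 → J2 → J3 → J1

J1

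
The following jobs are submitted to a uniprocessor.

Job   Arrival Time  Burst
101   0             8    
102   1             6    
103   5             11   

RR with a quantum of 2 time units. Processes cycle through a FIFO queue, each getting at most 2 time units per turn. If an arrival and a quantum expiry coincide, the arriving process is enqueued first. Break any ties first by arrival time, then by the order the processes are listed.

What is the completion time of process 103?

25

Timeline: | 101 0-2 | 102 2-4 | 101 4-6 | 102 6-8 | 103 8-10 | 101 10-12 | 102 12-14 | 103 14-16 | 101 16-18 | 103 18-25 |
Completion: 101=18  102=14  103=25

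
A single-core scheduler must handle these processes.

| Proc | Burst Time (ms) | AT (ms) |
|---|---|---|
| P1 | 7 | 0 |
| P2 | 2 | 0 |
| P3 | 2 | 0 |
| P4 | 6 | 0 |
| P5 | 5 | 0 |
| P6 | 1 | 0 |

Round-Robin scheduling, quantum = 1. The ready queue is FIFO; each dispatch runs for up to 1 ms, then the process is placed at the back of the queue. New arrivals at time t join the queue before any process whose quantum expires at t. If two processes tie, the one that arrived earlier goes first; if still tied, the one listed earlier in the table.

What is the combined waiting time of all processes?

65

Schedule: | P1 0-1 | P2 1-2 | P3 2-3 | P4 3-4 | P5 4-5 | P6 5-6 | P1 6-7 | P2 7-8 | P3 8-9 | P4 9-10 | P5 10-11 | P1 11-12 | P4 12-13 | P5 13-14 | P1 14-15 | P4 15-16 | P5 16-17 | P1 17-18 | P4 18-19 | P5 19-20 | P1 20-21 | P4 21-22 | P1 22-23 |
Completion: P1=23  P2=8  P3=9  P4=22  P5=20  P6=6
Waiting = turnaround − burst: P1=16, P2=6, P3=7, P4=16, P5=15, P6=5
Total waiting = 16 + 6 + 7 + 16 + 15 + 5 = 65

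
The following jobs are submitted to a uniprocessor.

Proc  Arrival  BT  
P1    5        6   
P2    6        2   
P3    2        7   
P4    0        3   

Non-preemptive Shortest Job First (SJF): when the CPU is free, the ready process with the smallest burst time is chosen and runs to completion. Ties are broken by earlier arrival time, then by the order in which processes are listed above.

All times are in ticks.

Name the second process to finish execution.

Schedule: | P4 0-3 | P3 3-10 | P2 10-12 | P1 12-18 |
Completion: P1=18  P2=12  P3=10  P4=3
Turnaround (C−A): P1=13  P2=6  P3=8  P4=3
Finish order: P4 → P3 → P2 → P1

P3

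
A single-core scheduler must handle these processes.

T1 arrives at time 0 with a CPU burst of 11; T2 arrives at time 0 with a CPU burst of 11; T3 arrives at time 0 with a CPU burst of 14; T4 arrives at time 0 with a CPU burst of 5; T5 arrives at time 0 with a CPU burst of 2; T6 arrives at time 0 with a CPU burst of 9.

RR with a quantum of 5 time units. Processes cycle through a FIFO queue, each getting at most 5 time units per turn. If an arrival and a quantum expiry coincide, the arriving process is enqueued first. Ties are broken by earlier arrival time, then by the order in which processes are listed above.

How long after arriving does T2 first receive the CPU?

5

Schedule: | T1 0-5 | T2 5-10 | T3 10-15 | T4 15-20 | T5 20-22 | T6 22-27 | T1 27-32 | T2 32-37 | T3 37-42 | T6 42-46 | T1 46-47 | T2 47-48 | T3 48-52 |
Completion: T1=47  T2=48  T3=52  T4=20  T5=22  T6=46
Response(T2) = first start − arrival = 5 − 0 = 5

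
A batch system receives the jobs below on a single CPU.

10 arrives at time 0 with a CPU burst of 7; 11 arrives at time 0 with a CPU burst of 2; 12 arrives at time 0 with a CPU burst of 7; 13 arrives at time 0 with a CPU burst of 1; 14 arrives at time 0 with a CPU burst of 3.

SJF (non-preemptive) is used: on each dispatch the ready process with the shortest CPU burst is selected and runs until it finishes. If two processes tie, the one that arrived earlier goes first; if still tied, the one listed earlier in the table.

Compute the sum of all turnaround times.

43

Schedule: | 13 0-1 | 11 1-3 | 14 3-6 | 10 6-13 | 12 13-20 |
Completion: 10=13  11=3  12=20  13=1  14=6
Turnaround (C−A): 10=13  11=3  12=20  13=1  14=6
Turnaround = completion − arrival: 10=13, 11=3, 12=20, 13=1, 14=6
Total turnaround = 13 + 3 + 20 + 1 + 6 = 43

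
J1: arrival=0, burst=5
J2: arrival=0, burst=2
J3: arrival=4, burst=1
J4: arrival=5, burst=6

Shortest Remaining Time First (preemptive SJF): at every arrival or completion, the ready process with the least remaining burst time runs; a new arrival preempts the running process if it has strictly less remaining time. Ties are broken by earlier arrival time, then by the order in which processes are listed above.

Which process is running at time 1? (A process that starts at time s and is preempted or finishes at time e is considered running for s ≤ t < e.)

Timeline: | J2 0-2 | J1 2-4 | J3 4-5 | J1 5-8 | J4 8-14 |
Completion: J1=8  J2=2  J3=5  J4=14

J2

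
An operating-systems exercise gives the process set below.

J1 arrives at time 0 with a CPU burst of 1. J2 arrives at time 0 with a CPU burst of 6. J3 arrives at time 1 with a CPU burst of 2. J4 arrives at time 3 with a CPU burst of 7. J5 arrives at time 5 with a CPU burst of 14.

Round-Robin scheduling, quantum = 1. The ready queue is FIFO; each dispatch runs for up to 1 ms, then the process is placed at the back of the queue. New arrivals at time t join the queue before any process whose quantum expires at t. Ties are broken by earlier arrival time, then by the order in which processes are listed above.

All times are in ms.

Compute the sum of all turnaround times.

66

Timeline: | J1 0-1 | J2 1-2 | J3 2-3 | J2 3-4 | J4 4-5 | J3 5-6 | J2 6-7 | J5 7-8 | J4 8-9 | J2 9-10 | J5 10-11 | J4 11-12 | J2 12-13 | J5 13-14 | J4 14-15 | J2 15-16 | J5 16-17 | J4 17-18 | J5 18-19 | J4 19-20 | J5 20-21 | J4 21-22 | J5 22-30 |
Completion: J1=1  J2=16  J3=6  J4=22  J5=30
Turnaround = completion − arrival: J1=1, J2=16, J3=5, J4=19, J5=25
Total turnaround = 1 + 16 + 5 + 19 + 25 = 66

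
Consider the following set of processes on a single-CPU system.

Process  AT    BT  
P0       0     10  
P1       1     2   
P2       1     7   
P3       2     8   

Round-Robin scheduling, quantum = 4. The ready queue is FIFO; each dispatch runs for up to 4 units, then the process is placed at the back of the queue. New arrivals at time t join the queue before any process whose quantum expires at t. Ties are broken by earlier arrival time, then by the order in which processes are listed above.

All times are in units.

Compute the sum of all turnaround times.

Gantt: | P0 0-4 | P1 4-6 | P2 6-10 | P3 10-14 | P0 14-18 | P2 18-21 | P3 21-25 | P0 25-27 |
Completion: P0=27  P1=6  P2=21  P3=25
Turnaround (C−A): P0=27  P1=5  P2=20  P3=23
Turnaround = completion − arrival: P0=27, P1=5, P2=20, P3=23
Total turnaround = 27 + 5 + 20 + 23 = 75

75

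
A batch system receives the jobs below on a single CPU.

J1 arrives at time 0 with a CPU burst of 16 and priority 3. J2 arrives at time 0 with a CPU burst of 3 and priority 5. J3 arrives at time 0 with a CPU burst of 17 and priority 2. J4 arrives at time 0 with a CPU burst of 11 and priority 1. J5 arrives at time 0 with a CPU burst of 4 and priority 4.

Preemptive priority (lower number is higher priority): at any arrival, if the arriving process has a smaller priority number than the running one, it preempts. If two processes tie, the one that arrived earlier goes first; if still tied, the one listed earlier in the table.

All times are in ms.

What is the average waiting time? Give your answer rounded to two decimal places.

26.20

Timeline: | J4 0-11 | J3 11-28 | J1 28-44 | J5 44-48 | J2 48-51 |
Completion: J1=44  J2=51  J3=28  J4=11  J5=48
Turnaround (C−A): J1=44  J2=51  J3=28  J4=11  J5=48
Waiting times: J1=28, J2=48, J3=11, J4=0, J5=44
Average waiting = (28+48+11+0+44) / 5 = 131/5 = 26.20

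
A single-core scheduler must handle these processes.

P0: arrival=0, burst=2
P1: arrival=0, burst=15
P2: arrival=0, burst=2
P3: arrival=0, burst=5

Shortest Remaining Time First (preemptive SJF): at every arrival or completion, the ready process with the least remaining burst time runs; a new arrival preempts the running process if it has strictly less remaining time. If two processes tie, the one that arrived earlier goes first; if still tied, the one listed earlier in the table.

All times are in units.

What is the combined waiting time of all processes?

15

Gantt: | P0 0-2 | P2 2-4 | P3 4-9 | P1 9-24 |
Completion: P0=2  P1=24  P2=4  P3=9
Waiting = turnaround − burst: P0=0, P1=9, P2=2, P3=4
Total waiting = 0 + 9 + 2 + 4 = 15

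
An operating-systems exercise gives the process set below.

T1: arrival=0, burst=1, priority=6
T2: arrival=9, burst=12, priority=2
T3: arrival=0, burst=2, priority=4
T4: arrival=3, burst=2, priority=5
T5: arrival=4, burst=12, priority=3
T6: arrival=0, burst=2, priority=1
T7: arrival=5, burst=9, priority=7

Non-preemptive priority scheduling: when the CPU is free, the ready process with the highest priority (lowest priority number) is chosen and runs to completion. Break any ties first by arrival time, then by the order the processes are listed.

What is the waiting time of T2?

Schedule: | T6 0-2 | T3 2-4 | T5 4-16 | T2 16-28 | T4 28-30 | T1 30-31 | T7 31-40 |
Completion: T1=31  T2=28  T3=4  T4=30  T5=16  T6=2  T7=40
Turnaround (C−A): T1=31  T2=19  T3=4  T4=27  T5=12  T6=2  T7=35
Waiting(T2) = turnaround − burst = 19 − 12 = 7

7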